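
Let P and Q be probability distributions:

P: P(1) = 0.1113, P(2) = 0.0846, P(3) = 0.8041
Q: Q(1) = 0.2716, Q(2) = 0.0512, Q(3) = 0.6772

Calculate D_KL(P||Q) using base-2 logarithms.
0.1173 bits

D_KL(P||Q) = Σ P(x) log₂(P(x)/Q(x))

Computing term by term:
  P(1)·log₂(P(1)/Q(1)) = 0.1113·log₂(0.1113/0.2716) = -0.14325
  P(2)·log₂(P(2)/Q(2)) = 0.0846·log₂(0.0846/0.0512) = 0.06129
  P(3)·log₂(P(3)/Q(3)) = 0.8041·log₂(0.8041/0.6772) = 0.19925

D_KL(P||Q) = -0.14325 + 0.06129 + 0.19925 = 0.11729 ≈ 0.1173 bits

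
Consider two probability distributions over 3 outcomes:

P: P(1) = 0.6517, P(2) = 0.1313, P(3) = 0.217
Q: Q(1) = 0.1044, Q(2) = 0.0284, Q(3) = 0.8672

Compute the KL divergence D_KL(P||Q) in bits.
1.5782 bits

D_KL(P||Q) = Σ P(x) log₂(P(x)/Q(x))

Computing term by term:
  P(1)·log₂(P(1)/Q(1)) = 0.6517·log₂(0.6517/0.1044) = 1.72185
  P(2)·log₂(P(2)/Q(2)) = 0.1313·log₂(0.1313/0.0284) = 0.29003
  P(3)·log₂(P(3)/Q(3)) = 0.217·log₂(0.217/0.8672) = -0.43371

D_KL(P||Q) = 1.72185 + 0.29003 - 0.43371 = 1.57817 ≈ 1.5782 bits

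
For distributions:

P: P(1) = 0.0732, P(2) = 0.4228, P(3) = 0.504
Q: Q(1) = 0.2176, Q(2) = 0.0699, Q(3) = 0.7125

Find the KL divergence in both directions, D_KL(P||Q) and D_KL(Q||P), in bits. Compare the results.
D_KL(P||Q) = 0.7311 bits, D_KL(Q||P) = 0.5164 bits. D_KL(P||Q) is larger than D_KL(Q||P) by 0.2147 bits; the two directions differ.

D_KL(P||Q) = Σ P(x) log₂(P(x)/Q(x))

Computing term by term:
  P(1)·log₂(P(1)/Q(1)) = 0.0732·log₂(0.0732/0.2176) = -0.11505
  P(2)·log₂(P(2)/Q(2)) = 0.4228·log₂(0.4228/0.0699) = 1.09785
  P(3)·log₂(P(3)/Q(3)) = 0.504·log₂(0.504/0.7125) = -0.25173

D_KL(P||Q) = -0.11505 + 1.09785 - 0.25173 = 0.73107 ≈ 0.7311 bits

D_KL(Q||P) = Σ Q(x) log₂(Q(x)/P(x))

Computing term by term:
  Q(1)·log₂(Q(1)/P(1)) = 0.2176·log₂(0.2176/0.0732) = 0.34202
  Q(2)·log₂(Q(2)/P(2)) = 0.0699·log₂(0.0699/0.4228) = -0.18150
  Q(3)·log₂(Q(3)/P(3)) = 0.7125·log₂(0.7125/0.504) = 0.35587

D_KL(Q||P) = 0.34202 - 0.18150 + 0.35587 = 0.51639 ≈ 0.5164 bits

These are NOT equal (difference: 0.2147 bits). KL divergence is asymmetric: D_KL(P||Q) ≠ D_KL(Q||P) in general.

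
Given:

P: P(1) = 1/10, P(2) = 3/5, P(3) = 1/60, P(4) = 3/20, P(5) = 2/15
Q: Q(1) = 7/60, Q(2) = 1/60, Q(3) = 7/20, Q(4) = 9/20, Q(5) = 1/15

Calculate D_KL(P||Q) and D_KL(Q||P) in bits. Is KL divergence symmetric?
D_KL(P||Q) = 2.9021 bits, D_KL(Q||P) = 2.1237 bits. No, KL divergence is not symmetric.

D_KL(P||Q) = Σ P(x) log₂(P(x)/Q(x))

Computing term by term:
  P(1)·log₂(P(1)/Q(1)) = (1/10)·log₂((1/10)/(7/60)) = -0.02224
  P(2)·log₂(P(2)/Q(2)) = (3/5)·log₂((3/5)/(1/60)) = 3.10196
  P(3)·log₂(P(3)/Q(3)) = (1/60)·log₂((1/60)/(7/20)) = -0.07321
  P(4)·log₂(P(4)/Q(4)) = (3/20)·log₂((3/20)/(9/20)) = -0.23774
  P(5)·log₂(P(5)/Q(5)) = (2/15)·log₂((2/15)/(1/15)) = 0.13333

D_KL(P||Q) = -0.02224 + 3.10196 - 0.07321 - 0.23774 + 0.13333 = 2.90210 ≈ 2.9021 bits

D_KL(Q||P) = Σ Q(x) log₂(Q(x)/P(x))

Computing term by term:
  Q(1)·log₂(Q(1)/P(1)) = (7/60)·log₂((7/60)/(1/10)) = 0.02595
  Q(2)·log₂(Q(2)/P(2)) = (1/60)·log₂((1/60)/(3/5)) = -0.08617
  Q(3)·log₂(Q(3)/P(3)) = (7/20)·log₂((7/20)/(1/60)) = 1.53731
  Q(4)·log₂(Q(4)/P(4)) = (9/20)·log₂((9/20)/(3/20)) = 0.71323
  Q(5)·log₂(Q(5)/P(5)) = (1/15)·log₂((1/15)/(2/15)) = -0.06667

D_KL(Q||P) = 0.02595 - 0.08617 + 1.53731 + 0.71323 - 0.06667 = 2.12365 ≈ 2.1237 bits

These are NOT equal (difference: 0.7784 bits). KL divergence is asymmetric: D_KL(P||Q) ≠ D_KL(Q||P) in general.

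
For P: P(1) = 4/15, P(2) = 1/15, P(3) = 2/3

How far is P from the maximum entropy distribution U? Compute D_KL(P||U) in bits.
0.4260 bits

U(i) = 1/3 for all i

D_KL(P||U) = Σ P(x) log₂(P(x) / (1/3))
           = Σ P(x) log₂(P(x)) + log₂(3)
           = log₂(3) - H(P)

H(P) = -Σ P(x) log₂(P(x)):
  -P(1)·log₂(P(1)) = -(4/15)·log₂(4/15) = 0.50850
  -P(2)·log₂(P(2)) = -(1/15)·log₂(1/15) = 0.26046
  -P(3)·log₂(P(3)) = -(2/3)·log₂(2/3) = 0.38998
H(P) = 0.50850 + 0.26046 + 0.38998 = 1.15894 bits

log₂(3) = 1.58496 bits

D_KL(P||U) = 1.58496 - 1.15894 = 0.42602 ≈ 0.4260 bits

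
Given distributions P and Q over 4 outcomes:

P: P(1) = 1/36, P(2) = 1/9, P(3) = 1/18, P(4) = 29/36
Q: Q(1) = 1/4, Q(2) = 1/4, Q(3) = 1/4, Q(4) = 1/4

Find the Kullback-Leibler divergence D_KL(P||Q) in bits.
1.0212 bits

D_KL(P||Q) = Σ P(x) log₂(P(x)/Q(x))

Computing term by term:
  P(1)·log₂(P(1)/Q(1)) = (1/36)·log₂((1/36)/(1/4)) = -0.08805
  P(2)·log₂(P(2)/Q(2)) = (1/9)·log₂((1/9)/(1/4)) = -0.12999
  P(3)·log₂(P(3)/Q(3)) = (1/18)·log₂((1/18)/(1/4)) = -0.12055
  P(4)·log₂(P(4)/Q(4)) = (29/36)·log₂((29/36)/(1/4)) = 1.35982

D_KL(P||Q) = -0.08805 - 0.12999 - 0.12055 + 1.35982 = 1.02123 ≈ 1.0212 bits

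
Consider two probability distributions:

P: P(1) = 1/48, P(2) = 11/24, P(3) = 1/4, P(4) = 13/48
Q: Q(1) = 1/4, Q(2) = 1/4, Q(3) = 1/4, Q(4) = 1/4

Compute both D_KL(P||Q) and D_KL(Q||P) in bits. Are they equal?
D_KL(P||Q) = 0.3574 bits, D_KL(Q||P) = 0.6488 bits. No, they are not equal.

D_KL(P||Q) = Σ P(x) log₂(P(x)/Q(x))

Computing term by term:
  P(1)·log₂(P(1)/Q(1)) = (1/48)·log₂((1/48)/(1/4)) = -0.07469
  P(2)·log₂(P(2)/Q(2)) = (11/24)·log₂((11/24)/(1/4)) = 0.40080
  P(3)·log₂(P(3)/Q(3)) = (1/4)·log₂((1/4)/(1/4)) = 0.00000
  P(4)·log₂(P(4)/Q(4)) = (13/48)·log₂((13/48)/(1/4)) = 0.03128

D_KL(P||Q) = -0.07469 + 0.40080 + 0.00000 + 0.03128 = 0.35739 ≈ 0.3574 bits

D_KL(Q||P) = Σ Q(x) log₂(Q(x)/P(x))

Computing term by term:
  Q(1)·log₂(Q(1)/P(1)) = (1/4)·log₂((1/4)/(1/48)) = 0.89624
  Q(2)·log₂(Q(2)/P(2)) = (1/4)·log₂((1/4)/(11/24)) = -0.21862
  Q(3)·log₂(Q(3)/P(3)) = (1/4)·log₂((1/4)/(1/4)) = 0.00000
  Q(4)·log₂(Q(4)/P(4)) = (1/4)·log₂((1/4)/(13/48)) = -0.02887

D_KL(Q||P) = 0.89624 - 0.21862 + 0.00000 - 0.02887 = 0.64875 ≈ 0.6488 bits

These are NOT equal (difference: 0.2914 bits). KL divergence is asymmetric: D_KL(P||Q) ≠ D_KL(Q||P) in general.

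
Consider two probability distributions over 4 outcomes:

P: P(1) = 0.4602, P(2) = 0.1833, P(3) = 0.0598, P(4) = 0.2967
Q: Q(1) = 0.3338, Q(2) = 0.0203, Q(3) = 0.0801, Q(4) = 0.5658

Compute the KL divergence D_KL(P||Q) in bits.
0.4936 bits

D_KL(P||Q) = Σ P(x) log₂(P(x)/Q(x))

Computing term by term:
  P(1)·log₂(P(1)/Q(1)) = 0.4602·log₂(0.4602/0.3338) = 0.21320
  P(2)·log₂(P(2)/Q(2)) = 0.1833·log₂(0.1833/0.0203) = 0.58191
  P(3)·log₂(P(3)/Q(3)) = 0.0598·log₂(0.0598/0.0801) = -0.02522
  P(4)·log₂(P(4)/Q(4)) = 0.2967·log₂(0.2967/0.5658) = -0.27631

D_KL(P||Q) = 0.21320 + 0.58191 - 0.02522 - 0.27631 = 0.49358 ≈ 0.4936 bits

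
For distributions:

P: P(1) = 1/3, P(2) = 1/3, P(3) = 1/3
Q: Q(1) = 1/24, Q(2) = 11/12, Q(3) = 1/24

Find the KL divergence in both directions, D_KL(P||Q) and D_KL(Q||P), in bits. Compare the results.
D_KL(P||Q) = 1.5135 bits, D_KL(Q||P) = 1.0878 bits. D_KL(P||Q) is larger than D_KL(Q||P) by 0.4257 bits; the two directions differ.

D_KL(P||Q) = Σ P(x) log₂(P(x)/Q(x))

Computing term by term:
  P(1)·log₂(P(1)/Q(1)) = (1/3)·log₂((1/3)/(1/24)) = 1.00000
  P(2)·log₂(P(2)/Q(2)) = (1/3)·log₂((1/3)/(11/12)) = -0.48648
  P(3)·log₂(P(3)/Q(3)) = (1/3)·log₂((1/3)/(1/24)) = 1.00000

D_KL(P||Q) = 1.00000 - 0.48648 + 1.00000 = 1.51352 ≈ 1.5135 bits

D_KL(Q||P) = Σ Q(x) log₂(Q(x)/P(x))

Computing term by term:
  Q(1)·log₂(Q(1)/P(1)) = (1/24)·log₂((1/24)/(1/3)) = -0.12500
  Q(2)·log₂(Q(2)/P(2)) = (11/12)·log₂((11/12)/(1/3)) = 1.33781
  Q(3)·log₂(Q(3)/P(3)) = (1/24)·log₂((1/24)/(1/3)) = -0.12500

D_KL(Q||P) = -0.12500 + 1.33781 - 0.12500 = 1.08781 ≈ 1.0878 bits

These are NOT equal (difference: 0.4257 bits). KL divergence is asymmetric: D_KL(P||Q) ≠ D_KL(Q||P) in general.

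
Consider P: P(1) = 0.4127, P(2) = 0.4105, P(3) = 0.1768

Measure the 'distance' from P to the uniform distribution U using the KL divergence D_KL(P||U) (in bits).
0.0887 bits

U(i) = 1/3 for all i

D_KL(P||U) = Σ P(x) log₂(P(x) / (1/3))
           = Σ P(x) log₂(P(x)) + log₂(3)
           = log₂(3) - H(P)

H(P) = -Σ P(x) log₂(P(x)):
  -P(1)·log₂(P(1)) = -(0.4127)·log₂(0.4127) = 0.52695
  -P(2)·log₂(P(2)) = -(0.4105)·log₂(0.4105) = 0.52731
  -P(3)·log₂(P(3)) = -(0.1768)·log₂(0.1768) = 0.44197
H(P) = 0.52695 + 0.52731 + 0.44197 = 1.49623 bits

log₂(3) = 1.58496 bits

D_KL(P||U) = 1.58496 - 1.49623 = 0.08873 ≈ 0.0887 bits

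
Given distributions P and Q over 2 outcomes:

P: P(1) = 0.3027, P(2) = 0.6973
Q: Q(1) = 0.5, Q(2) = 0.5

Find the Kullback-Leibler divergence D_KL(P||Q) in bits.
0.1154 bits

D_KL(P||Q) = Σ P(x) log₂(P(x)/Q(x))

Computing term by term:
  P(1)·log₂(P(1)/Q(1)) = 0.3027·log₂(0.3027/0.5) = -0.21917
  P(2)·log₂(P(2)/Q(2)) = 0.6973·log₂(0.6973/0.5) = 0.33460

D_KL(P||Q) = -0.21917 + 0.33460 = 0.11543 ≈ 0.1154 bits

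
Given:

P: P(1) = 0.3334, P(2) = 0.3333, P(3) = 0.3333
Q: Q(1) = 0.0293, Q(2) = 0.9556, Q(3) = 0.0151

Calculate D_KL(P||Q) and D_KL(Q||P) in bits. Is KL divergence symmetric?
D_KL(P||Q) = 2.1511 bits, D_KL(Q||P) = 1.2819 bits. No, KL divergence is not symmetric.

D_KL(P||Q) = Σ P(x) log₂(P(x)/Q(x))

Computing term by term:
  P(1)·log₂(P(1)/Q(1)) = 0.3334·log₂(0.3334/0.0293) = 1.16966
  P(2)·log₂(P(2)/Q(2)) = 0.3333·log₂(0.3333/0.9556) = -0.50648
  P(3)·log₂(P(3)/Q(3)) = 0.3333·log₂(0.3333/0.0151) = 1.48792

D_KL(P||Q) = 1.16966 - 0.50648 + 1.48792 = 2.15110 ≈ 2.1511 bits

D_KL(Q||P) = Σ Q(x) log₂(Q(x)/P(x))

Computing term by term:
  Q(1)·log₂(Q(1)/P(1)) = 0.0293·log₂(0.0293/0.3334) = -0.10279
  Q(2)·log₂(Q(2)/P(2)) = 0.9556·log₂(0.9556/0.3333) = 1.45212
  Q(3)·log₂(Q(3)/P(3)) = 0.0151·log₂(0.0151/0.3333) = -0.06741

D_KL(Q||P) = -0.10279 + 1.45212 - 0.06741 = 1.28192 ≈ 1.2819 bits

These are NOT equal (difference: 0.8692 bits). KL divergence is asymmetric: D_KL(P||Q) ≠ D_KL(Q||P) in general.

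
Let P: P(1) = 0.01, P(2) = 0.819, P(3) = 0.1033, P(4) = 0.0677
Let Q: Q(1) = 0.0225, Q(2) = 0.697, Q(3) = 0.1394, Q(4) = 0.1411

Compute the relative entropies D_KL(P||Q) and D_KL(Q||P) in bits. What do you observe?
D_KL(P||Q) = 0.0625 bits, D_KL(Q||P) = 0.0739 bits. The two directions give different values (D_KL(Q||P) exceeds D_KL(P||Q) by 0.0114 bits): KL divergence is asymmetric.

D_KL(P||Q) = Σ P(x) log₂(P(x)/Q(x))

Computing term by term:
  P(1)·log₂(P(1)/Q(1)) = 0.01·log₂(0.01/0.0225) = -0.01170
  P(2)·log₂(P(2)/Q(2)) = 0.819·log₂(0.819/0.697) = 0.19059
  P(3)·log₂(P(3)/Q(3)) = 0.1033·log₂(0.1033/0.1394) = -0.04467
  P(4)·log₂(P(4)/Q(4)) = 0.0677·log₂(0.0677/0.1411) = -0.07173

D_KL(P||Q) = -0.01170 + 0.19059 - 0.04467 - 0.07173 = 0.06249 ≈ 0.0625 bits

D_KL(Q||P) = Σ Q(x) log₂(Q(x)/P(x))

Computing term by term:
  Q(1)·log₂(Q(1)/P(1)) = 0.0225·log₂(0.0225/0.01) = 0.02632
  Q(2)·log₂(Q(2)/P(2)) = 0.697·log₂(0.697/0.819) = -0.16220
  Q(3)·log₂(Q(3)/P(3)) = 0.1394·log₂(0.1394/0.1033) = 0.06028
  Q(4)·log₂(Q(4)/P(4)) = 0.1411·log₂(0.1411/0.0677) = 0.14949

D_KL(Q||P) = 0.02632 - 0.16220 + 0.06028 + 0.14949 = 0.07389 ≈ 0.0739 bits

These are NOT equal (difference: 0.0114 bits). KL divergence is asymmetric: D_KL(P||Q) ≠ D_KL(Q||P) in general.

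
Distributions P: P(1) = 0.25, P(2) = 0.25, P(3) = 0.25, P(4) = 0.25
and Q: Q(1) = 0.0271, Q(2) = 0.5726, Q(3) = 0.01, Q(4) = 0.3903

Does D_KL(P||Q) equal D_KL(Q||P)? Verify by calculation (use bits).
D_KL(P||Q) = 1.5028 bits, D_KL(Q||P) = 0.8021 bits. No — D_KL(P||Q) ≠ D_KL(Q||P) for this pair.

D_KL(P||Q) = Σ P(x) log₂(P(x)/Q(x))

Computing term by term:
  P(1)·log₂(P(1)/Q(1)) = 0.25·log₂(0.25/0.0271) = 0.80139
  P(2)·log₂(P(2)/Q(2)) = 0.25·log₂(0.25/0.5726) = -0.29890
  P(3)·log₂(P(3)/Q(3)) = 0.25·log₂(0.25/0.01) = 1.16096
  P(4)·log₂(P(4)/Q(4)) = 0.25·log₂(0.25/0.3903) = -0.16066

D_KL(P||Q) = 0.80139 - 0.29890 + 1.16096 - 0.16066 = 1.50279 ≈ 1.5028 bits

D_KL(Q||P) = Σ Q(x) log₂(Q(x)/P(x))

Computing term by term:
  Q(1)·log₂(Q(1)/P(1)) = 0.0271·log₂(0.0271/0.25) = -0.08687
  Q(2)·log₂(Q(2)/P(2)) = 0.5726·log₂(0.5726/0.25) = 0.68460
  Q(3)·log₂(Q(3)/P(3)) = 0.01·log₂(0.01/0.25) = -0.04644
  Q(4)·log₂(Q(4)/P(4)) = 0.3903·log₂(0.3903/0.25) = 0.25083

D_KL(Q||P) = -0.08687 + 0.68460 - 0.04644 + 0.25083 = 0.80212 ≈ 0.8021 bits

These are NOT equal (difference: 0.7007 bits). KL divergence is asymmetric: D_KL(P||Q) ≠ D_KL(Q||P) in general.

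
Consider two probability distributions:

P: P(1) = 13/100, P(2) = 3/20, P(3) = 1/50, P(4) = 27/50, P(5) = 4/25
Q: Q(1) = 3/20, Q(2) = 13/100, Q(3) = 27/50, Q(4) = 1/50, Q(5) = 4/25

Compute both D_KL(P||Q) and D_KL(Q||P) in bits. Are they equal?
D_KL(P||Q) = 2.4767 bits, D_KL(Q||P) = 2.4767 bits. Yes, in this case they are equal (although KL divergence is not symmetric in general).

D_KL(P||Q) = Σ P(x) log₂(P(x)/Q(x))

Computing term by term:
  P(1)·log₂(P(1)/Q(1)) = (13/100)·log₂((13/100)/(3/20)) = -0.02684
  P(2)·log₂(P(2)/Q(2)) = (3/20)·log₂((3/20)/(13/100)) = 0.03097
  P(3)·log₂(P(3)/Q(3)) = (1/50)·log₂((1/50)/(27/50)) = -0.09510
  P(4)·log₂(P(4)/Q(4)) = (27/50)·log₂((27/50)/(1/50)) = 2.56764
  P(5)·log₂(P(5)/Q(5)) = (4/25)·log₂((4/25)/(4/25)) = 0.00000

D_KL(P||Q) = -0.02684 + 0.03097 - 0.09510 + 2.56764 + 0.00000 = 2.47667 ≈ 2.4767 bits

D_KL(Q||P) = Σ Q(x) log₂(Q(x)/P(x))

Computing term by term:
  Q(1)·log₂(Q(1)/P(1)) = (3/20)·log₂((3/20)/(13/100)) = 0.03097
  Q(2)·log₂(Q(2)/P(2)) = (13/100)·log₂((13/100)/(3/20)) = -0.02684
  Q(3)·log₂(Q(3)/P(3)) = (27/50)·log₂((27/50)/(1/50)) = 2.56764
  Q(4)·log₂(Q(4)/P(4)) = (1/50)·log₂((1/50)/(27/50)) = -0.09510
  Q(5)·log₂(Q(5)/P(5)) = (4/25)·log₂((4/25)/(4/25)) = 0.00000

D_KL(Q||P) = 0.03097 - 0.02684 + 2.56764 - 0.09510 + 0.00000 = 2.47667 ≈ 2.4767 bits

These ARE equal here. Q is P with outcomes relabeled (Q(1) = P(2), Q(2) = P(1), Q(3) = P(4), Q(4) = P(3)) by a relabeling that is its own inverse, so the two sums contain exactly the same terms in a different order. This is a special case — KL divergence is not symmetric in general: D_KL(P||Q) ≠ D_KL(Q||P) for most P, Q.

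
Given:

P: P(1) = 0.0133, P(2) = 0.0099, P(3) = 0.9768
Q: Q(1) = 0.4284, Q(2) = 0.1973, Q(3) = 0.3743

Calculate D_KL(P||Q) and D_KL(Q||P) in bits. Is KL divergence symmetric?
D_KL(P||Q) = 1.2424 bits, D_KL(Q||P) = 2.4798 bits. No, KL divergence is not symmetric.

D_KL(P||Q) = Σ P(x) log₂(P(x)/Q(x))

Computing term by term:
  P(1)·log₂(P(1)/Q(1)) = 0.0133·log₂(0.0133/0.4284) = -0.06663
  P(2)·log₂(P(2)/Q(2)) = 0.0099·log₂(0.0099/0.1973) = -0.04274
  P(3)·log₂(P(3)/Q(3)) = 0.9768·log₂(0.9768/0.3743) = 1.35176

D_KL(P||Q) = -0.06663 - 0.04274 + 1.35176 = 1.24239 ≈ 1.2424 bits

D_KL(Q||P) = Σ Q(x) log₂(Q(x)/P(x))

Computing term by term:
  Q(1)·log₂(Q(1)/P(1)) = 0.4284·log₂(0.4284/0.0133) = 2.14605
  Q(2)·log₂(Q(2)/P(2)) = 0.1973·log₂(0.1973/0.0099) = 0.85171
  Q(3)·log₂(Q(3)/P(3)) = 0.3743·log₂(0.3743/0.9768) = -0.51798

D_KL(Q||P) = 2.14605 + 0.85171 - 0.51798 = 2.47978 ≈ 2.4798 bits

These are NOT equal (difference: 1.2374 bits). KL divergence is asymmetric: D_KL(P||Q) ≠ D_KL(Q||P) in general.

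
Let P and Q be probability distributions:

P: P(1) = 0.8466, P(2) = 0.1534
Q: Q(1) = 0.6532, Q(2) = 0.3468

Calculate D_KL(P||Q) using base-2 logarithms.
0.1362 bits

D_KL(P||Q) = Σ P(x) log₂(P(x)/Q(x))

Computing term by term:
  P(1)·log₂(P(1)/Q(1)) = 0.8466·log₂(0.8466/0.6532) = 0.31676
  P(2)·log₂(P(2)/Q(2)) = 0.1534·log₂(0.1534/0.3468) = -0.18052

D_KL(P||Q) = 0.31676 - 0.18052 = 0.13624 ≈ 0.1362 bits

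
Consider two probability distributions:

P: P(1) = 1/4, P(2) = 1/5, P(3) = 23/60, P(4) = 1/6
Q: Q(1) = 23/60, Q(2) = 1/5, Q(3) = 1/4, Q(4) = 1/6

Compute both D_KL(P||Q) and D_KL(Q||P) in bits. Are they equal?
D_KL(P||Q) = 0.0822 bits, D_KL(Q||P) = 0.0822 bits. Yes, in this case they are equal (although KL divergence is not symmetric in general).

D_KL(P||Q) = Σ P(x) log₂(P(x)/Q(x))

Computing term by term:
  P(1)·log₂(P(1)/Q(1)) = (1/4)·log₂((1/4)/(23/60)) = -0.15417
  P(2)·log₂(P(2)/Q(2)) = (1/5)·log₂((1/5)/(1/5)) = 0.00000
  P(3)·log₂(P(3)/Q(3)) = (23/60)·log₂((23/60)/(1/4)) = 0.23639
  P(4)·log₂(P(4)/Q(4)) = (1/6)·log₂((1/6)/(1/6)) = 0.00000

D_KL(P||Q) = -0.15417 + 0.00000 + 0.23639 + 0.00000 = 0.08222 ≈ 0.0822 bits

D_KL(Q||P) = Σ Q(x) log₂(Q(x)/P(x))

Computing term by term:
  Q(1)·log₂(Q(1)/P(1)) = (23/60)·log₂((23/60)/(1/4)) = 0.23639
  Q(2)·log₂(Q(2)/P(2)) = (1/5)·log₂((1/5)/(1/5)) = 0.00000
  Q(3)·log₂(Q(3)/P(3)) = (1/4)·log₂((1/4)/(23/60)) = -0.15417
  Q(4)·log₂(Q(4)/P(4)) = (1/6)·log₂((1/6)/(1/6)) = 0.00000

D_KL(Q||P) = 0.23639 + 0.00000 - 0.15417 + 0.00000 = 0.08222 ≈ 0.0822 bits

These ARE equal here. Q is P with outcomes relabeled (Q(1) = P(3), Q(3) = P(1)) by a relabeling that is its own inverse, so the two sums contain exactly the same terms in a different order. This is a special case — KL divergence is not symmetric in general: D_KL(P||Q) ≠ D_KL(Q||P) for most P, Q.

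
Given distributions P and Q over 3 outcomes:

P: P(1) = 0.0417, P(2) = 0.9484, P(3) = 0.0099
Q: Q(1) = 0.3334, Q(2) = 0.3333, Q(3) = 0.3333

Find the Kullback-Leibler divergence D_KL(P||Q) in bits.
1.2555 bits

D_KL(P||Q) = Σ P(x) log₂(P(x)/Q(x))

Computing term by term:
  P(1)·log₂(P(1)/Q(1)) = 0.0417·log₂(0.0417/0.3334) = -0.12506
  P(2)·log₂(P(2)/Q(2)) = 0.9484·log₂(0.9484/0.3333) = 1.43083
  P(3)·log₂(P(3)/Q(3)) = 0.0099·log₂(0.0099/0.3333) = -0.05023

D_KL(P||Q) = -0.12506 + 1.43083 - 0.05023 = 1.25554 ≈ 1.2555 bits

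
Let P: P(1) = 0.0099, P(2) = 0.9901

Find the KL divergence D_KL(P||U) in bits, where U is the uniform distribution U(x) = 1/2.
0.9199 bits

U(i) = 1/2 for all i

D_KL(P||U) = Σ P(x) log₂(P(x) / (1/2))
           = Σ P(x) log₂(P(x)) + log₂(2)
           = log₂(2) - H(P)

H(P) = -Σ P(x) log₂(P(x)):
  -P(1)·log₂(P(1)) = -(0.0099)·log₂(0.0099) = 0.06592
  -P(2)·log₂(P(2)) = -(0.9901)·log₂(0.9901) = 0.01421
H(P) = 0.06592 + 0.01421 = 0.08013 bits

log₂(2) = 1.00000 bits

D_KL(P||U) = 1.00000 - 0.08013 = 0.91987 ≈ 0.9199 bits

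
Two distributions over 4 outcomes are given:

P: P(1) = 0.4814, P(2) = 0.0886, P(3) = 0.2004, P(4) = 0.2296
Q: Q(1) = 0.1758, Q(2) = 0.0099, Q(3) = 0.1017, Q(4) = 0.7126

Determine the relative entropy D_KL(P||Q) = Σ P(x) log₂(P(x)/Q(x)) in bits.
0.8007 bits

D_KL(P||Q) = Σ P(x) log₂(P(x)/Q(x))

Computing term by term:
  P(1)·log₂(P(1)/Q(1)) = 0.4814·log₂(0.4814/0.1758) = 0.69962
  P(2)·log₂(P(2)/Q(2)) = 0.0886·log₂(0.0886/0.0099) = 0.28014
  P(3)·log₂(P(3)/Q(3)) = 0.2004·log₂(0.2004/0.1017) = 0.19610
  P(4)·log₂(P(4)/Q(4)) = 0.2296·log₂(0.2296/0.7126) = -0.37516

D_KL(P||Q) = 0.69962 + 0.28014 + 0.19610 - 0.37516 = 0.80070 ≈ 0.8007 bits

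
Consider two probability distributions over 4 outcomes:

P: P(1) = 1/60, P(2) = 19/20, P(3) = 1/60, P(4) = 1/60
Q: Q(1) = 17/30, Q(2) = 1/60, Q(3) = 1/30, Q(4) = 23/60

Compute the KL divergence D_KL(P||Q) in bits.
5.3644 bits

D_KL(P||Q) = Σ P(x) log₂(P(x)/Q(x))

Computing term by term:
  P(1)·log₂(P(1)/Q(1)) = (1/60)·log₂((1/60)/(17/30)) = -0.08479
  P(2)·log₂(P(2)/Q(2)) = (19/20)·log₂((19/20)/(1/60)) = 5.54125
  P(3)·log₂(P(3)/Q(3)) = (1/60)·log₂((1/60)/(1/30)) = -0.01667
  P(4)·log₂(P(4)/Q(4)) = (1/60)·log₂((1/60)/(23/60)) = -0.07539

D_KL(P||Q) = -0.08479 + 5.54125 - 0.01667 - 0.07539 = 5.36440 ≈ 5.3644 bits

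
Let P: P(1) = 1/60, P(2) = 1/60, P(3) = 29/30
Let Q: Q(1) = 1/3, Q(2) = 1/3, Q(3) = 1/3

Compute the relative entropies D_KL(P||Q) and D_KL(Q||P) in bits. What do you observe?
D_KL(P||Q) = 1.3408 bits, D_KL(Q||P) = 2.3693 bits. The two directions give different values (D_KL(Q||P) exceeds D_KL(P||Q) by 1.0285 bits): KL divergence is asymmetric.

D_KL(P||Q) = Σ P(x) log₂(P(x)/Q(x))

Computing term by term:
  P(1)·log₂(P(1)/Q(1)) = (1/60)·log₂((1/60)/(1/3)) = -0.07203
  P(2)·log₂(P(2)/Q(2)) = (1/60)·log₂((1/60)/(1/3)) = -0.07203
  P(3)·log₂(P(3)/Q(3)) = (29/30)·log₂((29/30)/(1/3)) = 1.48485

D_KL(P||Q) = -0.07203 - 0.07203 + 1.48485 = 1.34079 ≈ 1.3408 bits

D_KL(Q||P) = Σ Q(x) log₂(Q(x)/P(x))

Computing term by term:
  Q(1)·log₂(Q(1)/P(1)) = (1/3)·log₂((1/3)/(1/60)) = 1.44064
  Q(2)·log₂(Q(2)/P(2)) = (1/3)·log₂((1/3)/(1/60)) = 1.44064
  Q(3)·log₂(Q(3)/P(3)) = (1/3)·log₂((1/3)/(29/30)) = -0.51202

D_KL(Q||P) = 1.44064 + 1.44064 - 0.51202 = 2.36926 ≈ 2.3693 bits

These are NOT equal (difference: 1.0285 bits). KL divergence is asymmetric: D_KL(P||Q) ≠ D_KL(Q||P) in general.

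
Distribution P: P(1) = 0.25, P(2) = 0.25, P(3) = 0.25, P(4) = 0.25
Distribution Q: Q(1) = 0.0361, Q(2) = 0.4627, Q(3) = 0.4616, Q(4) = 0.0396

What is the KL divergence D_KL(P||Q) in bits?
0.9193 bits

D_KL(P||Q) = Σ P(x) log₂(P(x)/Q(x))

Computing term by term:
  P(1)·log₂(P(1)/Q(1)) = 0.25·log₂(0.25/0.0361) = 0.69796
  P(2)·log₂(P(2)/Q(2)) = 0.25·log₂(0.25/0.4627) = -0.22204
  P(3)·log₂(P(3)/Q(3)) = 0.25·log₂(0.25/0.4616) = -0.22118
  P(4)·log₂(P(4)/Q(4)) = 0.25·log₂(0.25/0.0396) = 0.66459

D_KL(P||Q) = 0.69796 - 0.22204 - 0.22118 + 0.66459 = 0.91933 ≈ 0.9193 bits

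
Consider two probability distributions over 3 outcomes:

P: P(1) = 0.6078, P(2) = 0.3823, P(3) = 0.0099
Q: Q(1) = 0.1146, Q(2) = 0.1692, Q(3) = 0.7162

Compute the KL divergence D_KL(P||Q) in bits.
1.8514 bits

D_KL(P||Q) = Σ P(x) log₂(P(x)/Q(x))

Computing term by term:
  P(1)·log₂(P(1)/Q(1)) = 0.6078·log₂(0.6078/0.1146) = 1.46297
  P(2)·log₂(P(2)/Q(2)) = 0.3823·log₂(0.3823/0.1692) = 0.44958
  P(3)·log₂(P(3)/Q(3)) = 0.0099·log₂(0.0099/0.7162) = -0.06115

D_KL(P||Q) = 1.46297 + 0.44958 - 0.06115 = 1.85140 ≈ 1.8514 bits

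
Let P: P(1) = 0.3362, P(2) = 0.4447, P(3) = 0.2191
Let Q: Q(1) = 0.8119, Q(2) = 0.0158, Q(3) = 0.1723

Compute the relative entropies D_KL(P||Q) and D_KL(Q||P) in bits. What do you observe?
D_KL(P||Q) = 1.7895 bits, D_KL(Q||P) = 0.8969 bits. The two directions give different values (D_KL(P||Q) exceeds D_KL(Q||P) by 0.8926 bits): KL divergence is asymmetric.

D_KL(P||Q) = Σ P(x) log₂(P(x)/Q(x))

Computing term by term:
  P(1)·log₂(P(1)/Q(1)) = 0.3362·log₂(0.3362/0.8119) = -0.42764
  P(2)·log₂(P(2)/Q(2)) = 0.4447·log₂(0.4447/0.0158) = 2.14116
  P(3)·log₂(P(3)/Q(3)) = 0.2191·log₂(0.2191/0.1723) = 0.07595

D_KL(P||Q) = -0.42764 + 2.14116 + 0.07595 = 1.78947 ≈ 1.7895 bits

D_KL(Q||P) = Σ Q(x) log₂(Q(x)/P(x))

Computing term by term:
  Q(1)·log₂(Q(1)/P(1)) = 0.8119·log₂(0.8119/0.3362) = 1.03272
  Q(2)·log₂(Q(2)/P(2)) = 0.0158·log₂(0.0158/0.4447) = -0.07607
  Q(3)·log₂(Q(3)/P(3)) = 0.1723·log₂(0.1723/0.2191) = -0.05973

D_KL(Q||P) = 1.03272 - 0.07607 - 0.05973 = 0.89692 ≈ 0.8969 bits

These are NOT equal (difference: 0.8926 bits). KL divergence is asymmetric: D_KL(P||Q) ≠ D_KL(Q||P) in general.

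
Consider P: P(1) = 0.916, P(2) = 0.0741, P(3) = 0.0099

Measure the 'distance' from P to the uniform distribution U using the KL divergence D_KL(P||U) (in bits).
1.1249 bits

U(i) = 1/3 for all i

D_KL(P||U) = Σ P(x) log₂(P(x) / (1/3))
           = Σ P(x) log₂(P(x)) + log₂(3)
           = log₂(3) - H(P)

H(P) = -Σ P(x) log₂(P(x)):
  -P(1)·log₂(P(1)) = -(0.916)·log₂(0.916) = 0.11595
  -P(2)·log₂(P(2)) = -(0.0741)·log₂(0.0741) = 0.27820
  -P(3)·log₂(P(3)) = -(0.0099)·log₂(0.0099) = 0.06592
H(P) = 0.11595 + 0.27820 + 0.06592 = 0.46007 bits

log₂(3) = 1.58496 bits

D_KL(P||U) = 1.58496 - 0.46007 = 1.12489 ≈ 1.1249 bits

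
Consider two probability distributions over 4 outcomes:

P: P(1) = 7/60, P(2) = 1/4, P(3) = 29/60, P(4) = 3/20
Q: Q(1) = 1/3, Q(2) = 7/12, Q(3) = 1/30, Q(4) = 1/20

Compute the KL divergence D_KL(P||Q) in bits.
1.6201 bits

D_KL(P||Q) = Σ P(x) log₂(P(x)/Q(x))

Computing term by term:
  P(1)·log₂(P(1)/Q(1)) = (7/60)·log₂((7/60)/(1/3)) = -0.17670
  P(2)·log₂(P(2)/Q(2)) = (1/4)·log₂((1/4)/(7/12)) = -0.30560
  P(3)·log₂(P(3)/Q(3)) = (29/60)·log₂((29/60)/(1/30)) = 1.86469
  P(4)·log₂(P(4)/Q(4)) = (3/20)·log₂((3/20)/(1/20)) = 0.23774

D_KL(P||Q) = -0.17670 - 0.30560 + 1.86469 + 0.23774 = 1.62013 ≈ 1.6201 bits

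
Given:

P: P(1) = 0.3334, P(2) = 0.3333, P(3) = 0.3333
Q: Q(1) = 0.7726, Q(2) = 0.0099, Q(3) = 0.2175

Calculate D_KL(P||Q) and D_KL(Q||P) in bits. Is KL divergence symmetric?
D_KL(P||Q) = 1.4919 bits, D_KL(Q||P) = 0.7526 bits. No, KL divergence is not symmetric.

D_KL(P||Q) = Σ P(x) log₂(P(x)/Q(x))

Computing term by term:
  P(1)·log₂(P(1)/Q(1)) = 0.3334·log₂(0.3334/0.7726) = -0.40424
  P(2)·log₂(P(2)/Q(2)) = 0.3333·log₂(0.3333/0.0099) = 1.69091
  P(3)·log₂(P(3)/Q(3)) = 0.3333·log₂(0.3333/0.2175) = 0.20525

D_KL(P||Q) = -0.40424 + 1.69091 + 0.20525 = 1.49192 ≈ 1.4919 bits

D_KL(Q||P) = Σ Q(x) log₂(Q(x)/P(x))

Computing term by term:
  Q(1)·log₂(Q(1)/P(1)) = 0.7726·log₂(0.7726/0.3334) = 0.93675
  Q(2)·log₂(Q(2)/P(2)) = 0.0099·log₂(0.0099/0.3333) = -0.05023
  Q(3)·log₂(Q(3)/P(3)) = 0.2175·log₂(0.2175/0.3333) = -0.13394

D_KL(Q||P) = 0.93675 - 0.05023 - 0.13394 = 0.75258 ≈ 0.7526 bits

These are NOT equal (difference: 0.7393 bits). KL divergence is asymmetric: D_KL(P||Q) ≠ D_KL(Q||P) in general.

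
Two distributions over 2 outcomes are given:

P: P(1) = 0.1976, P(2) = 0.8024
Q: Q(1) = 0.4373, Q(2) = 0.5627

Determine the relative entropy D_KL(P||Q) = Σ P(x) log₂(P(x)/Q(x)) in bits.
0.1843 bits

D_KL(P||Q) = Σ P(x) log₂(P(x)/Q(x))

Computing term by term:
  P(1)·log₂(P(1)/Q(1)) = 0.1976·log₂(0.1976/0.4373) = -0.22646
  P(2)·log₂(P(2)/Q(2)) = 0.8024·log₂(0.8024/0.5627) = 0.41079

D_KL(P||Q) = -0.22646 + 0.41079 = 0.18433 ≈ 0.1843 bits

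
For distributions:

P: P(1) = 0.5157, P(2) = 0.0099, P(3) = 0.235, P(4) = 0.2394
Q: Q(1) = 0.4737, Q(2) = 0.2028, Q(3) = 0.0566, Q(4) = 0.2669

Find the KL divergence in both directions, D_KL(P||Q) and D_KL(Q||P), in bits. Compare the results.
D_KL(P||Q) = 0.4652 bits, D_KL(Q||P) = 0.7511 bits. D_KL(Q||P) is larger than D_KL(P||Q) by 0.2859 bits; the two directions differ.

D_KL(P||Q) = Σ P(x) log₂(P(x)/Q(x))

Computing term by term:
  P(1)·log₂(P(1)/Q(1)) = 0.5157·log₂(0.5157/0.4737) = 0.06320
  P(2)·log₂(P(2)/Q(2)) = 0.0099·log₂(0.0099/0.2028) = -0.04313
  P(3)·log₂(P(3)/Q(3)) = 0.235·log₂(0.235/0.0566) = 0.48264
  P(4)·log₂(P(4)/Q(4)) = 0.2394·log₂(0.2394/0.2669) = -0.03756

D_KL(P||Q) = 0.06320 - 0.04313 + 0.48264 - 0.03756 = 0.46515 ≈ 0.4652 bits

D_KL(Q||P) = Σ Q(x) log₂(Q(x)/P(x))

Computing term by term:
  Q(1)·log₂(Q(1)/P(1)) = 0.4737·log₂(0.4737/0.5157) = -0.05806
  Q(2)·log₂(Q(2)/P(2)) = 0.2028·log₂(0.2028/0.0099) = 0.88350
  Q(3)·log₂(Q(3)/P(3)) = 0.0566·log₂(0.0566/0.235) = -0.11624
  Q(4)·log₂(Q(4)/P(4)) = 0.2669·log₂(0.2669/0.2394) = 0.04187

D_KL(Q||P) = -0.05806 + 0.88350 - 0.11624 + 0.04187 = 0.75107 ≈ 0.7511 bits

These are NOT equal (difference: 0.2859 bits). KL divergence is asymmetric: D_KL(P||Q) ≠ D_KL(Q||P) in general.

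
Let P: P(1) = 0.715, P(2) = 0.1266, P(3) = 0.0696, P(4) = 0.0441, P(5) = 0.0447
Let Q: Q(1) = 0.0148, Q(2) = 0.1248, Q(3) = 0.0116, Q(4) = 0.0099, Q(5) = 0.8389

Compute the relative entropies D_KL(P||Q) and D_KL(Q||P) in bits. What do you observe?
D_KL(P||Q) = 4.0884 bits, D_KL(Q||P) = 3.4120 bits. The two directions give different values (D_KL(P||Q) exceeds D_KL(Q||P) by 0.6764 bits): KL divergence is asymmetric.

D_KL(P||Q) = Σ P(x) log₂(P(x)/Q(x))

Computing term by term:
  P(1)·log₂(P(1)/Q(1)) = 0.715·log₂(0.715/0.0148) = 3.99991
  P(2)·log₂(P(2)/Q(2)) = 0.1266·log₂(0.1266/0.1248) = 0.00262
  P(3)·log₂(P(3)/Q(3)) = 0.0696·log₂(0.0696/0.0116) = 0.17991
  P(4)·log₂(P(4)/Q(4)) = 0.0441·log₂(0.0441/0.0099) = 0.09505
  P(5)·log₂(P(5)/Q(5)) = 0.0447·log₂(0.0447/0.8389) = -0.18909

D_KL(P||Q) = 3.99991 + 0.00262 + 0.17991 + 0.09505 - 0.18909 = 4.08840 ≈ 4.0884 bits

D_KL(Q||P) = Σ Q(x) log₂(Q(x)/P(x))

Computing term by term:
  Q(1)·log₂(Q(1)/P(1)) = 0.0148·log₂(0.0148/0.715) = -0.08280
  Q(2)·log₂(Q(2)/P(2)) = 0.1248·log₂(0.1248/0.1266) = -0.00258
  Q(3)·log₂(Q(3)/P(3)) = 0.0116·log₂(0.0116/0.0696) = -0.02999
  Q(4)·log₂(Q(4)/P(4)) = 0.0099·log₂(0.0099/0.0441) = -0.02134
  Q(5)·log₂(Q(5)/P(5)) = 0.8389·log₂(0.8389/0.0447) = 3.54867

D_KL(Q||P) = -0.08280 - 0.00258 - 0.02999 - 0.02134 + 3.54867 = 3.41196 ≈ 3.4120 bits

These are NOT equal (difference: 0.6764 bits). KL divergence is asymmetric: D_KL(P||Q) ≠ D_KL(Q||P) in general.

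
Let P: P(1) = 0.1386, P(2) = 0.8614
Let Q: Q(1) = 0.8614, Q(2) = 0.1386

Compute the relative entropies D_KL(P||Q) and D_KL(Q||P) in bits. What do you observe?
D_KL(P||Q) = 1.9051 bits, D_KL(Q||P) = 1.9051 bits. The two directions give the same value here, because Q is a self-inverse relabeling of P; in general KL divergence is asymmetric.

D_KL(P||Q) = Σ P(x) log₂(P(x)/Q(x))

Computing term by term:
  P(1)·log₂(P(1)/Q(1)) = 0.1386·log₂(0.1386/0.8614) = -0.36532
  P(2)·log₂(P(2)/Q(2)) = 0.8614·log₂(0.8614/0.1386) = 2.27044

D_KL(P||Q) = -0.36532 + 2.27044 = 1.90512 ≈ 1.9051 bits

D_KL(Q||P) = Σ Q(x) log₂(Q(x)/P(x))

Computing term by term:
  Q(1)·log₂(Q(1)/P(1)) = 0.8614·log₂(0.8614/0.1386) = 2.27044
  Q(2)·log₂(Q(2)/P(2)) = 0.1386·log₂(0.1386/0.8614) = -0.36532

D_KL(Q||P) = 2.27044 - 0.36532 = 1.90512 ≈ 1.9051 bits

These ARE equal here. Q is P with outcomes relabeled (Q(1) = P(2), Q(2) = P(1)) by a relabeling that is its own inverse, so the two sums contain exactly the same terms in a different order. This is a special case — KL divergence is not symmetric in general: D_KL(P||Q) ≠ D_KL(Q||P) for most P, Q.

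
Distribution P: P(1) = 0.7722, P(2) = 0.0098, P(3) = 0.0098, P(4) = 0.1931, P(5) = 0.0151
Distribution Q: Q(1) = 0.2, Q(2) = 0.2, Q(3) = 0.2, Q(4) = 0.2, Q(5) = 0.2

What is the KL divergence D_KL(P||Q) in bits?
1.3537 bits

D_KL(P||Q) = Σ P(x) log₂(P(x)/Q(x))

Computing term by term:
  P(1)·log₂(P(1)/Q(1)) = 0.7722·log₂(0.7722/0.2) = 1.50500
  P(2)·log₂(P(2)/Q(2)) = 0.0098·log₂(0.0098/0.2) = -0.04264
  P(3)·log₂(P(3)/Q(3)) = 0.0098·log₂(0.0098/0.2) = -0.04264
  P(4)·log₂(P(4)/Q(4)) = 0.1931·log₂(0.1931/0.2) = -0.00978
  P(5)·log₂(P(5)/Q(5)) = 0.0151·log₂(0.0151/0.2) = -0.05628

D_KL(P||Q) = 1.50500 - 0.04264 - 0.04264 - 0.00978 - 0.05628 = 1.35366 ≈ 1.3537 bits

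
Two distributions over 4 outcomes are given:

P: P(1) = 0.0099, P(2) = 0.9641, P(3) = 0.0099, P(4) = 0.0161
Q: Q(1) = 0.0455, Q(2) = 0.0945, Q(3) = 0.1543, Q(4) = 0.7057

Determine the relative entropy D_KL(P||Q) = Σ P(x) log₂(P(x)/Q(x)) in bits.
3.0817 bits

D_KL(P||Q) = Σ P(x) log₂(P(x)/Q(x))

Computing term by term:
  P(1)·log₂(P(1)/Q(1)) = 0.0099·log₂(0.0099/0.0455) = -0.02178
  P(2)·log₂(P(2)/Q(2)) = 0.9641·log₂(0.9641/0.0945) = 3.23050
  P(3)·log₂(P(3)/Q(3)) = 0.0099·log₂(0.0099/0.1543) = -0.03923
  P(4)·log₂(P(4)/Q(4)) = 0.0161·log₂(0.0161/0.7057) = -0.08781

D_KL(P||Q) = -0.02178 + 3.23050 - 0.03923 - 0.08781 = 3.08168 ≈ 3.0817 bits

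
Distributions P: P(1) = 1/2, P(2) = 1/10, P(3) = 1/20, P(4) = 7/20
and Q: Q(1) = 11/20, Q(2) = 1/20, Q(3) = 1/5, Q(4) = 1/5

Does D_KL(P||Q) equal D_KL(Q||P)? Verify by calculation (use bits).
D_KL(P||Q) = 0.2138 bits, D_KL(Q||P) = 0.2642 bits. No — D_KL(P||Q) ≠ D_KL(Q||P) for this pair.

D_KL(P||Q) = Σ P(x) log₂(P(x)/Q(x))

Computing term by term:
  P(1)·log₂(P(1)/Q(1)) = (1/2)·log₂((1/2)/(11/20)) = -0.06875
  P(2)·log₂(P(2)/Q(2)) = (1/10)·log₂((1/10)/(1/20)) = 0.10000
  P(3)·log₂(P(3)/Q(3)) = (1/20)·log₂((1/20)/(1/5)) = -0.10000
  P(4)·log₂(P(4)/Q(4)) = (7/20)·log₂((7/20)/(1/5)) = 0.28257

D_KL(P||Q) = -0.06875 + 0.10000 - 0.10000 + 0.28257 = 0.21382 ≈ 0.2138 bits

D_KL(Q||P) = Σ Q(x) log₂(Q(x)/P(x))

Computing term by term:
  Q(1)·log₂(Q(1)/P(1)) = (11/20)·log₂((11/20)/(1/2)) = 0.07563
  Q(2)·log₂(Q(2)/P(2)) = (1/20)·log₂((1/20)/(1/10)) = -0.05000
  Q(3)·log₂(Q(3)/P(3)) = (1/5)·log₂((1/5)/(1/20)) = 0.40000
  Q(4)·log₂(Q(4)/P(4)) = (1/5)·log₂((1/5)/(7/20)) = -0.16147

D_KL(Q||P) = 0.07563 - 0.05000 + 0.40000 - 0.16147 = 0.26416 ≈ 0.2642 bits

These are NOT equal (difference: 0.0504 bits). KL divergence is asymmetric: D_KL(P||Q) ≠ D_KL(Q||P) in general.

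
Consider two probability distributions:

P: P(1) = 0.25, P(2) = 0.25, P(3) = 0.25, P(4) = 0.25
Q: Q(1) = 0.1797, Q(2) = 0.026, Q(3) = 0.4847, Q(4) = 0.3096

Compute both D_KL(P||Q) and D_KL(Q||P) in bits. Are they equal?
D_KL(P||Q) = 0.6195 bits, D_KL(Q||P) = 0.3880 bits. No, they are not equal.

D_KL(P||Q) = Σ P(x) log₂(P(x)/Q(x))

Computing term by term:
  P(1)·log₂(P(1)/Q(1)) = 0.25·log₂(0.25/0.1797) = 0.11908
  P(2)·log₂(P(2)/Q(2)) = 0.25·log₂(0.25/0.026) = 0.81634
  P(3)·log₂(P(3)/Q(3)) = 0.25·log₂(0.25/0.4847) = -0.23879
  P(4)·log₂(P(4)/Q(4)) = 0.25·log₂(0.25/0.3096) = -0.07712

D_KL(P||Q) = 0.11908 + 0.81634 - 0.23879 - 0.07712 = 0.61951 ≈ 0.6195 bits

D_KL(Q||P) = Σ Q(x) log₂(Q(x)/P(x))

Computing term by term:
  Q(1)·log₂(Q(1)/P(1)) = 0.1797·log₂(0.1797/0.25) = -0.08560
  Q(2)·log₂(Q(2)/P(2)) = 0.026·log₂(0.026/0.25) = -0.08490
  Q(3)·log₂(Q(3)/P(3)) = 0.4847·log₂(0.4847/0.25) = 0.46297
  Q(4)·log₂(Q(4)/P(4)) = 0.3096·log₂(0.3096/0.25) = 0.09550

D_KL(Q||P) = -0.08560 - 0.08490 + 0.46297 + 0.09550 = 0.38797 ≈ 0.3880 bits

These are NOT equal (difference: 0.2315 bits). KL divergence is asymmetric: D_KL(P||Q) ≠ D_KL(Q||P) in general.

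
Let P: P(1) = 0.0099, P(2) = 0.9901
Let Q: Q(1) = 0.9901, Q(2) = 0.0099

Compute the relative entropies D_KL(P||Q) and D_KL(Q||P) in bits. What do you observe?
D_KL(P||Q) = 6.5125 bits, D_KL(Q||P) = 6.5125 bits. The two directions give the same value here, because Q is a self-inverse relabeling of P; in general KL divergence is asymmetric.

D_KL(P||Q) = Σ P(x) log₂(P(x)/Q(x))

Computing term by term:
  P(1)·log₂(P(1)/Q(1)) = 0.0099·log₂(0.0099/0.9901) = -0.06578
  P(2)·log₂(P(2)/Q(2)) = 0.9901·log₂(0.9901/0.0099) = 6.57823

D_KL(P||Q) = -0.06578 + 6.57823 = 6.51245 ≈ 6.5125 bits

D_KL(Q||P) = Σ Q(x) log₂(Q(x)/P(x))

Computing term by term:
  Q(1)·log₂(Q(1)/P(1)) = 0.9901·log₂(0.9901/0.0099) = 6.57823
  Q(2)·log₂(Q(2)/P(2)) = 0.0099·log₂(0.0099/0.9901) = -0.06578

D_KL(Q||P) = 6.57823 - 0.06578 = 6.51245 ≈ 6.5125 bits

These ARE equal here. Q is P with outcomes relabeled (Q(1) = P(2), Q(2) = P(1)) by a relabeling that is its own inverse, so the two sums contain exactly the same terms in a different order. This is a special case — KL divergence is not symmetric in general: D_KL(P||Q) ≠ D_KL(Q||P) for most P, Q.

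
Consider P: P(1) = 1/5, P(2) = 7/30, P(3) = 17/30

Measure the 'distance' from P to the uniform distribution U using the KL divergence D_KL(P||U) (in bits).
0.1663 bits

U(i) = 1/3 for all i

D_KL(P||U) = Σ P(x) log₂(P(x) / (1/3))
           = Σ P(x) log₂(P(x)) + log₂(3)
           = log₂(3) - H(P)

H(P) = -Σ P(x) log₂(P(x)):
  -P(1)·log₂(P(1)) = -(1/5)·log₂(1/5) = 0.46439
  -P(2)·log₂(P(2)) = -(7/30)·log₂(7/30) = 0.48989
  -P(3)·log₂(P(3)) = -(17/30)·log₂(17/30) = 0.46434
H(P) = 0.46439 + 0.48989 + 0.46434 = 1.41862 bits

log₂(3) = 1.58496 bits

D_KL(P||U) = 1.58496 - 1.41862 = 0.16634 ≈ 0.1663 bits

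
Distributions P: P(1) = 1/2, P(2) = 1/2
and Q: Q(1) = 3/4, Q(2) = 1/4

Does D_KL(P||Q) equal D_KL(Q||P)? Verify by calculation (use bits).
D_KL(P||Q) = 0.2075 bits, D_KL(Q||P) = 0.1887 bits. No — D_KL(P||Q) ≠ D_KL(Q||P) for this pair.

D_KL(P||Q) = Σ P(x) log₂(P(x)/Q(x))

Computing term by term:
  P(1)·log₂(P(1)/Q(1)) = (1/2)·log₂((1/2)/(3/4)) = -0.29248
  P(2)·log₂(P(2)/Q(2)) = (1/2)·log₂((1/2)/(1/4)) = 0.50000

D_KL(P||Q) = -0.29248 + 0.50000 = 0.20752 ≈ 0.2075 bits

D_KL(Q||P) = Σ Q(x) log₂(Q(x)/P(x))

Computing term by term:
  Q(1)·log₂(Q(1)/P(1)) = (3/4)·log₂((3/4)/(1/2)) = 0.43872
  Q(2)·log₂(Q(2)/P(2)) = (1/4)·log₂((1/4)/(1/2)) = -0.25000

D_KL(Q||P) = 0.43872 - 0.25000 = 0.18872 ≈ 0.1887 bits

These are NOT equal (difference: 0.0188 bits). KL divergence is asymmetric: D_KL(P||Q) ≠ D_KL(Q||P) in general.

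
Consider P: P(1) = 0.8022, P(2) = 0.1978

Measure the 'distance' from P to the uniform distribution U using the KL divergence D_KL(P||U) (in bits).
0.2825 bits

U(i) = 1/2 for all i

D_KL(P||U) = Σ P(x) log₂(P(x) / (1/2))
           = Σ P(x) log₂(P(x)) + log₂(2)
           = log₂(2) - H(P)

H(P) = -Σ P(x) log₂(P(x)):
  -P(1)·log₂(P(1)) = -(0.8022)·log₂(0.8022) = 0.25507
  -P(2)·log₂(P(2)) = -(0.1978)·log₂(0.1978) = 0.46243
H(P) = 0.25507 + 0.46243 = 0.71750 bits

log₂(2) = 1.00000 bits

D_KL(P||U) = 1.00000 - 0.71750 = 0.28250 ≈ 0.2825 bits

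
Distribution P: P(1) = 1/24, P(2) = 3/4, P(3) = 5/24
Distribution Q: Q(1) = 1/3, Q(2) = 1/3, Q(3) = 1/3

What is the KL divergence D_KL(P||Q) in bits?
0.6112 bits

D_KL(P||Q) = Σ P(x) log₂(P(x)/Q(x))

Computing term by term:
  P(1)·log₂(P(1)/Q(1)) = (1/24)·log₂((1/24)/(1/3)) = -0.12500
  P(2)·log₂(P(2)/Q(2)) = (3/4)·log₂((3/4)/(1/3)) = 0.87744
  P(3)·log₂(P(3)/Q(3)) = (5/24)·log₂((5/24)/(1/3)) = -0.14126

D_KL(P||Q) = -0.12500 + 0.87744 - 0.14126 = 0.61118 ≈ 0.6112 bits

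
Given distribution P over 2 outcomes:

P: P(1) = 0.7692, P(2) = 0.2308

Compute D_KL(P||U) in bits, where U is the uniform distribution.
0.2206 bits

U(i) = 1/2 for all i

D_KL(P||U) = Σ P(x) log₂(P(x) / (1/2))
           = Σ P(x) log₂(P(x)) + log₂(2)
           = log₂(2) - H(P)

H(P) = -Σ P(x) log₂(P(x)):
  -P(1)·log₂(P(1)) = -(0.7692)·log₂(0.7692) = 0.29120
  -P(2)·log₂(P(2)) = -(0.2308)·log₂(0.2308) = 0.48821
H(P) = 0.29120 + 0.48821 = 0.77941 bits

log₂(2) = 1.00000 bits

D_KL(P||U) = 1.00000 - 0.77941 = 0.22059 ≈ 0.2206 bits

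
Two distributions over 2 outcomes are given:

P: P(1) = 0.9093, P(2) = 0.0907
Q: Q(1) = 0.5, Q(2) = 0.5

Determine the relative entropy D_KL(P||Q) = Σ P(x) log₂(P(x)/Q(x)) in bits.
0.5612 bits

D_KL(P||Q) = Σ P(x) log₂(P(x)/Q(x))

Computing term by term:
  P(1)·log₂(P(1)/Q(1)) = 0.9093·log₂(0.9093/0.5) = 0.78457
  P(2)·log₂(P(2)/Q(2)) = 0.0907·log₂(0.0907/0.5) = -0.22337

D_KL(P||Q) = 0.78457 - 0.22337 = 0.56120 ≈ 0.5612 bits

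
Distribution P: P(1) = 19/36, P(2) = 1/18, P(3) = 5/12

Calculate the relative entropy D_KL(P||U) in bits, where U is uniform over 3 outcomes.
0.3404 bits

U(i) = 1/3 for all i

D_KL(P||U) = Σ P(x) log₂(P(x) / (1/3))
           = Σ P(x) log₂(P(x)) + log₂(3)
           = log₂(3) - H(P)

H(P) = -Σ P(x) log₂(P(x)):
  -P(1)·log₂(P(1)) = -(19/36)·log₂(19/36) = 0.48661
  -P(2)·log₂(P(2)) = -(1/18)·log₂(1/18) = 0.23166
  -P(3)·log₂(P(3)) = -(5/12)·log₂(5/12) = 0.52626
H(P) = 0.48661 + 0.23166 + 0.52626 = 1.24453 bits

log₂(3) = 1.58496 bits

D_KL(P||U) = 1.58496 - 1.24453 = 0.34043 ≈ 0.3404 bits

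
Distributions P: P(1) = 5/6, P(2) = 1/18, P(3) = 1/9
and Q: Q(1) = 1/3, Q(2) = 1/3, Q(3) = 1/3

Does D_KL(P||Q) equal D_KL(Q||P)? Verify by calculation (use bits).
D_KL(P||Q) = 0.7819 bits, D_KL(Q||P) = 0.9493 bits. No — D_KL(P||Q) ≠ D_KL(Q||P) for this pair.

D_KL(P||Q) = Σ P(x) log₂(P(x)/Q(x))

Computing term by term:
  P(1)·log₂(P(1)/Q(1)) = (5/6)·log₂((5/6)/(1/3)) = 1.10161
  P(2)·log₂(P(2)/Q(2)) = (1/18)·log₂((1/18)/(1/3)) = -0.14361
  P(3)·log₂(P(3)/Q(3)) = (1/9)·log₂((1/9)/(1/3)) = -0.17611

D_KL(P||Q) = 1.10161 - 0.14361 - 0.17611 = 0.78189 ≈ 0.7819 bits

D_KL(Q||P) = Σ Q(x) log₂(Q(x)/P(x))

Computing term by term:
  Q(1)·log₂(Q(1)/P(1)) = (1/3)·log₂((1/3)/(5/6)) = -0.44064
  Q(2)·log₂(Q(2)/P(2)) = (1/3)·log₂((1/3)/(1/18)) = 0.86165
  Q(3)·log₂(Q(3)/P(3)) = (1/3)·log₂((1/3)/(1/9)) = 0.52832

D_KL(Q||P) = -0.44064 + 0.86165 + 0.52832 = 0.94933 ≈ 0.9493 bits

These are NOT equal (difference: 0.1674 bits). KL divergence is asymmetric: D_KL(P||Q) ≠ D_KL(Q||P) in general.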